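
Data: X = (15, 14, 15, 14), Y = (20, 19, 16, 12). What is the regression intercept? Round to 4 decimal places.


a = ybar - b*xbar, where b = sum((xi-xbar)(yi-ybar)) / sum((xi-xbar)^2)
n = 4, xbar = 58/4 = 14.5, ybar = 67/4 = 16.75
Sxy = sum((xi-xbar)(yi-ybar)) = 2.5
Sxx = sum((xi-xbar)^2) = 1
b = Sxy / Sxx = 2.5
a = 16.75 - 2.5 * 14.5 = -19.5

-19.5000


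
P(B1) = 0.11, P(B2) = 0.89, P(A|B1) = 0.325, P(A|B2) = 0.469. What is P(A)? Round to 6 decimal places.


P(A) = P(A|B1)*P(B1) + P(A|B2)*P(B2)
P(A|B1)*P(B1) = 0.325 * 0.11 = 0.03575
P(A|B2)*P(B2) = 0.469 * 0.89 = 0.41741
P(A) = 0.03575 + 0.41741 = 0.45316

0.453160


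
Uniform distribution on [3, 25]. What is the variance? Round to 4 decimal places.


Var = (b-a)^2 / 12
(b-a)^2 = (25 - 3)^2 = 484
Var = 484/12 ≈ 40.333333

40.3333


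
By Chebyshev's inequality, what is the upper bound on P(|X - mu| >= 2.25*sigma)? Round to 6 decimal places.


P <= 1/k^2
k^2 = 2.25^2 = 5.0625
1/k^2 = 1 / 5.0625 = 16/81 ≈ 0.19753086

0.197531


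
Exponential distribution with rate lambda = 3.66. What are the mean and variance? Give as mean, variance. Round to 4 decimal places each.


mean = 1/lam, var = 1/lam^2
mean = 1 / 3.66 = 50/183 ≈ 0.273224
lam^2 = 3.66^2 = 13.3956
var = 1 / 13.3956 ≈ 0.074651

0.2732, 0.0747


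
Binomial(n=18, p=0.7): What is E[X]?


E[X] = n*p = 18 * 0.7 = 12.6

12.6


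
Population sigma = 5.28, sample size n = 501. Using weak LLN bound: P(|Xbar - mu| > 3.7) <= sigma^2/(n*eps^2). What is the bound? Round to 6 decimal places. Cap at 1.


bound = min(1, sigma^2/(n*eps^2))
sigma^2 = 5.28^2 = 27.8784
n*eps^2 = 501 * 3.7^2 = 501 * 13.69 = 6858.69
sigma^2/(n*eps^2) = 27.8784 / 6858.69 ≈ 0.00406468

0.004065


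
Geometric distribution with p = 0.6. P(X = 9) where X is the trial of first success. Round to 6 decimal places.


P = (1-p)^(k-1) * p
(1-p)^(k-1) = 0.4^8 = 0.00065536
P = 0.00065536 * 0.6 = 0.000393216

0.000393


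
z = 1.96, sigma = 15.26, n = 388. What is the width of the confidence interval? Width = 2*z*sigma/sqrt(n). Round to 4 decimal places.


width = 2*z*sigma/sqrt(n)
2*z*sigma = 2 * 1.96 * 15.26 = 59.8192
sqrt(388) ≈ 19.697716
width = 59.8192 / 19.697716 ≈ 3.036860

3.0369


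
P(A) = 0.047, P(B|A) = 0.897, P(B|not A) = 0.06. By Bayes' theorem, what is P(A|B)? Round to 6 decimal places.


P(A|B) = P(B|A)*P(A) / P(B), P(B) = P(B|A)*P(A) + P(B|not A)*P(not A)
P(B|A)*P(A) = 0.897 * 0.047 = 0.042159
P(B|not A)*P(not A) = 0.06 * 0.953 = 0.05718
P(B) = 0.042159 + 0.05718 = 0.099339
P(A|B) = 0.042159 / 0.099339 ≈ 0.42439525

0.424395


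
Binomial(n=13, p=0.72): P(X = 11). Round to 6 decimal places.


P = C(n,k) * p^k * (1-p)^(n-k)
C(13,11) = 78
p^k = 0.72^11 ≈ 0.02695612
(1-p)^(n-k) = 0.28^2 = 0.0784
P = 78 * 0.02695612 * 0.0784 ≈ 0.164842

0.164842


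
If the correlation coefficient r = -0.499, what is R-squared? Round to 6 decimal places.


R^2 = r^2 = (-0.499)^2 = 0.249001

0.249001


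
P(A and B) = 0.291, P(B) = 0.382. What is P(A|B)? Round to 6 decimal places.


P(A|B) = P(A and B) / P(B) = 0.291 / 0.382 = 291/382 ≈ 0.76178010

0.761780


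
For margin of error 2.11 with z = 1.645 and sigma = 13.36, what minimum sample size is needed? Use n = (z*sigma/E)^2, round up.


z*sigma/E = 1.645 * 13.36 / 2.11 = 54943/5275 ≈ 10.415735
(z*sigma/E)^2 ≈ 108.487527
round up: n = 109

109


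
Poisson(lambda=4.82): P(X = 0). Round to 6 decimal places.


P = e^(-lam) * lam^k / k!
e^(-4.82) ≈ 0.008066787
lam^k = 4.82^0 = 1
k! = 0! = 1
P = 0.008066787 * 1 / 1 ≈ 0.008067

0.008067


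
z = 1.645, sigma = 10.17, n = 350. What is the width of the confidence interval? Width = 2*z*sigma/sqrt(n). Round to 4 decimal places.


width = 2*z*sigma/sqrt(n)
2*z*sigma = 2 * 1.645 * 10.17 = 33.4593
sqrt(350) ≈ 18.708287
width = 33.4593 / 18.708287 ≈ 1.788475

1.7885


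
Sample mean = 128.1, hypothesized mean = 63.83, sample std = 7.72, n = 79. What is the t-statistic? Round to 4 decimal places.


t = (xbar - mu0) / (s/sqrt(n))
xbar - mu0 = 128.1 - 63.83 = 64.27
sqrt(79) ≈ 8.88819442
s/sqrt(n) = 7.72 / 8.88819442 ≈ 0.86856786
t = 64.27 / 0.86856786 ≈ 73.995370

73.9954


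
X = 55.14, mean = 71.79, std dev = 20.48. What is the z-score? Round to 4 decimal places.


z = (X - mu) / sigma
X - mu = 55.14 - 71.79 = -16.65
z = -16.65 / 20.48 = -1665/2048 ≈ -0.812988

-0.8130


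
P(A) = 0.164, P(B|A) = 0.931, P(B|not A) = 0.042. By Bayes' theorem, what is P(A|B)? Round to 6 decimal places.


P(A|B) = P(B|A)*P(A) / P(B), P(B) = P(B|A)*P(A) + P(B|not A)*P(not A)
P(B|A)*P(A) = 0.931 * 0.164 = 0.152684
P(B|not A)*P(not A) = 0.042 * 0.836 = 0.035112
P(B) = 0.152684 + 0.035112 = 0.187796
P(A|B) = 0.152684 / 0.187796 = 287/353 ≈ 0.81303116

0.813031


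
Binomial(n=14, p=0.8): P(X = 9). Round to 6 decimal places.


P = C(n,k) * p^k * (1-p)^(n-k)
C(14,9) = 2002
p^k = 0.8^9 ≈ 0.1342177
(1-p)^(n-k) = 0.2^5 = 0.00032
P = 2002 * 0.1342177 * 0.00032 ≈ 0.085985

0.085985


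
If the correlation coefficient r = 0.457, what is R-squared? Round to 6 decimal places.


R^2 = r^2 = (0.457)^2 = 0.208849

0.208849


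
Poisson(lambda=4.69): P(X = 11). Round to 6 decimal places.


P = e^(-lam) * lam^k / k!
e^(-4.69) ≈ 0.009186686
lam^k = 4.69^11 ≈ 24149117.791914
k! = 11! = 39916800
P = 0.009186686 * 24149117.791914 / 39916800 ≈ 0.005558

0.005558


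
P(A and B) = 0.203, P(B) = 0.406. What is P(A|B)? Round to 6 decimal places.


P(A|B) = P(A and B) / P(B) = 0.203 / 0.406 = 0.5

0.500000


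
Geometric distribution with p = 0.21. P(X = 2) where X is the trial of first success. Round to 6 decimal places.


P = (1-p)^(k-1) * p
(1-p)^(k-1) = 0.79^1 = 0.79
P = 0.79 * 0.21 = 0.1659

0.165900


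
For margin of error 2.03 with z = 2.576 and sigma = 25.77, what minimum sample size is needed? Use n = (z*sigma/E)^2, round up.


z*sigma/E = 2.576 * 25.77 / 2.03 = 118542/3625 ≈ 32.701241
(z*sigma/E)^2 ≈ 1069.371188
round up: n = 1070

1070


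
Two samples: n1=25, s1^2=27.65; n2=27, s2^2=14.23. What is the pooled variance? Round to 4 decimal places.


sp^2 = ((n1-1)*s1^2 + (n2-1)*s2^2)/(n1+n2-2)
(n1-1)*s1^2 = 24 * 27.65 = 663.6
(n2-1)*s2^2 = 26 * 14.23 = 369.98
numerator = 663.6 + 369.98 = 1033.58
n1+n2-2 = 50
sp^2 = 1033.58 / 50 = 20.6716

20.6716


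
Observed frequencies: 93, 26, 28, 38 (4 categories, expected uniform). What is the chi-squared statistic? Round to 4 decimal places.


chi2 = sum((O-E)^2/E), E = total/4
total = 185, E = 185/4 = 46.25
(93 - 46.25)^2 / 46.25 = 2185.5625 / 46.25 = 34969/740 ≈ 47.255405
(26 - 46.25)^2 / 46.25 = 410.0625 / 46.25 = 6561/740 ≈ 8.866216
(28 - 46.25)^2 / 46.25 = 333.0625 / 46.25 = 5329/740 ≈ 7.201351
(38 - 46.25)^2 / 46.25 = 68.0625 / 46.25 = 1089/740 ≈ 1.471622
chi2 = 11987/185 ≈ 64.794595

64.7946


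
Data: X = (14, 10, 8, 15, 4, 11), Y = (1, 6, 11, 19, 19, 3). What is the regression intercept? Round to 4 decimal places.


a = ybar - b*xbar, where b = sum((xi-xbar)(yi-ybar)) / sum((xi-xbar)^2)
n = 6, xbar = 62/6 = 31/3 ≈ 10.333333, ybar = 59/6 ≈ 9.833333
Sxy = sum((xi-xbar)(yi-ybar)) = -161/3 ≈ -53.666667
Sxx = sum((xi-xbar)^2) = 244/3 ≈ 81.333333
b = Sxy / Sxx = -161/244 ≈ -0.659836
a = 9.833333 - (-0.659836) * 10.333333 = 4063/244 ≈ 16.651639

16.6516


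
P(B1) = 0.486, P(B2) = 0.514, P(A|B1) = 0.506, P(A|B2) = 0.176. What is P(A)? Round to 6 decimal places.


P(A) = P(A|B1)*P(B1) + P(A|B2)*P(B2)
P(A|B1)*P(B1) = 0.506 * 0.486 = 0.245916
P(A|B2)*P(B2) = 0.176 * 0.514 = 0.090464
P(A) = 0.245916 + 0.090464 = 0.33638

0.336380


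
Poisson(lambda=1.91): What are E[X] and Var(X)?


E[X] = Var(X) = lambda = 1.91

1.91, 1.91


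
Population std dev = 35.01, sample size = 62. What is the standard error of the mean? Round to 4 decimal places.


SE = sigma / sqrt(n)
sqrt(62) ≈ 7.874008
SE = 35.01 / 7.874008 ≈ 4.446274

4.4463


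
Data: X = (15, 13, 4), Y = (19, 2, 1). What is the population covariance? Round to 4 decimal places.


Cov = (1/n)*sum((xi-xbar)(yi-ybar))
n = 3, xbar = 32/3 ≈ 10.666667, ybar = 22/3 ≈ 7.333333
sum((xi-xbar)(yi-ybar)) = 241/3 ≈ 80.333333
Cov = 80.333333 / 3 = 241/9 ≈ 26.777778

26.7778


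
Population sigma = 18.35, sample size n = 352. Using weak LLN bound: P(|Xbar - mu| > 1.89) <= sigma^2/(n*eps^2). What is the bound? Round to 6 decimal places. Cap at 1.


bound = min(1, sigma^2/(n*eps^2))
sigma^2 = 18.35^2 = 336.7225
n*eps^2 = 352 * 1.89^2 = 352 * 3.5721 = 1257.3792
sigma^2/(n*eps^2) = 336.7225 / 1257.3792 ≈ 0.26779710

0.267797


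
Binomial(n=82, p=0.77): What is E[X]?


E[X] = n*p = 82 * 0.77 = 63.14

63.14


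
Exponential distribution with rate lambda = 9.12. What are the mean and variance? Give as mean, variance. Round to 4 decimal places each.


mean = 1/lam, var = 1/lam^2
mean = 1 / 9.12 = 25/228 ≈ 0.109649
lam^2 = 9.12^2 = 83.1744
var = 1 / 83.1744 ≈ 0.012023

0.1096, 0.0120


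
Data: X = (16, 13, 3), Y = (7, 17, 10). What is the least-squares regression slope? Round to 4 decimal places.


b = sum((xi-xbar)(yi-ybar)) / sum((xi-xbar)^2)
n = 3, xbar = 32/3 ≈ 10.666667, ybar = 34/3 ≈ 11.333333
Sxy = sum((xi-xbar)(yi-ybar)) = 1/3 ≈ 0.333333
Sxx = sum((xi-xbar)^2) = 278/3 ≈ 92.666667
b = Sxy / Sxx = 1/278 ≈ 0.003597

0.0036


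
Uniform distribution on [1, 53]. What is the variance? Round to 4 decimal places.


Var = (b-a)^2 / 12
(b-a)^2 = (53 - 1)^2 = 2704
Var = 2704/12 ≈ 225.333333

225.3333


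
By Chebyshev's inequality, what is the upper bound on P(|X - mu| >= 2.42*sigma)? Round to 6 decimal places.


P <= 1/k^2
k^2 = 2.42^2 = 5.8564
1/k^2 = 1 / 5.8564 ≈ 0.17075336

0.170753


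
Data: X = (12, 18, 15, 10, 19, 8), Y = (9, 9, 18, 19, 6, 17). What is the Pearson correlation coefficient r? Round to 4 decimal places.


r = sum((xi-xbar)(yi-ybar)) / sqrt(sum((xi-xbar)^2) * sum((yi-ybar)^2))
n = 6, xbar = 82/6 = 41/3 ≈ 13.666667, ybar = 78/6 = 13
Sxy = sum((xi-xbar)(yi-ybar)) = -86
Sxx = sum((xi-xbar)^2) = 292/3 ≈ 97.333333
Syy = sum((yi-ybar)^2) = 158
sqrt(Sxx*Syy) ≈ 124.010752
r = Sxy / sqrt(Sxx*Syy) = -86 / 124.010752 ≈ -0.693488

-0.6935


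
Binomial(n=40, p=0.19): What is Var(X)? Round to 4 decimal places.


Var = n*p*(1-p) = 40 * 0.19 * 0.81 = 6.156

6.1560


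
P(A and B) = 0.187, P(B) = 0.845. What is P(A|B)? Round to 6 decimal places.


P(A|B) = P(A and B) / P(B) = 0.187 / 0.845 = 187/845 ≈ 0.22130178

0.221302


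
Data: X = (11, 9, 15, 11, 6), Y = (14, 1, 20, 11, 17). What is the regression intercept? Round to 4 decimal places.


a = ybar - b*xbar, where b = sum((xi-xbar)(yi-ybar)) / sum((xi-xbar)^2)
n = 5, xbar = 52/5 = 10.4, ybar = 63/5 = 12.6
Sxy = sum((xi-xbar)(yi-ybar)) = 30.8
Sxx = sum((xi-xbar)^2) = 43.2
b = Sxy / Sxx = 77/108 ≈ 0.712963
a = 12.6 - 0.712963 * 10.4 = 140/27 ≈ 5.185185

5.1852


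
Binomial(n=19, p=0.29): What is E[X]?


E[X] = n*p = 19 * 0.29 = 5.51

5.51


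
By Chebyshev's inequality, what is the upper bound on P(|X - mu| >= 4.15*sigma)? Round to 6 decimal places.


P <= 1/k^2
k^2 = 4.15^2 = 17.2225
1/k^2 = 1 / 17.2225 = 400/6889 ≈ 0.05806358

0.058064


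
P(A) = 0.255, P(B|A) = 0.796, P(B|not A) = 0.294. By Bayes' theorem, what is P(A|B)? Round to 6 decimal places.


P(A|B) = P(B|A)*P(A) / P(B), P(B) = P(B|A)*P(A) + P(B|not A)*P(not A)
P(B|A)*P(A) = 0.796 * 0.255 = 0.20298
P(B|not A)*P(not A) = 0.294 * 0.745 = 0.21903
P(B) = 0.20298 + 0.21903 = 0.42201
P(A|B) = 0.20298 / 0.42201 ≈ 0.48098386

0.480984


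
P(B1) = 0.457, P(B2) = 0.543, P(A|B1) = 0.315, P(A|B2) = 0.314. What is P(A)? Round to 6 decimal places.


P(A) = P(A|B1)*P(B1) + P(A|B2)*P(B2)
P(A|B1)*P(B1) = 0.315 * 0.457 = 0.143955
P(A|B2)*P(B2) = 0.314 * 0.543 = 0.170502
P(A) = 0.143955 + 0.170502 = 0.314457

0.314457


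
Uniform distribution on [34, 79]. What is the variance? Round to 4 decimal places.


Var = (b-a)^2 / 12
(b-a)^2 = (79 - 34)^2 = 2025
Var = 2025/12 = 168.75

168.7500


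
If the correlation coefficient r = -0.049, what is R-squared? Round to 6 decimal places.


R^2 = r^2 = (-0.049)^2 = 0.002401

0.002401


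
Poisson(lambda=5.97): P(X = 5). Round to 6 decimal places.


P = e^(-lam) * lam^k / k!
e^(-5.97) ≈ 0.002554241
lam^k = 5.97^5 ≈ 7583.534304
k! = 5! = 120
P = 0.002554241 * 7583.534304 / 120 ≈ 0.161418

0.161418


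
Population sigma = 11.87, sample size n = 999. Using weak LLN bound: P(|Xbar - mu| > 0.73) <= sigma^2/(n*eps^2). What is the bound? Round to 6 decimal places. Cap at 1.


bound = min(1, sigma^2/(n*eps^2))
sigma^2 = 11.87^2 = 140.8969
n*eps^2 = 999 * 0.73^2 = 999 * 0.5329 = 532.3671
sigma^2/(n*eps^2) = 140.8969 / 532.3671 ≈ 0.26466117

0.264661


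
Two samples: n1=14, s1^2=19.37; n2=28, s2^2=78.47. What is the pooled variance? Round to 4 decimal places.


sp^2 = ((n1-1)*s1^2 + (n2-1)*s2^2)/(n1+n2-2)
(n1-1)*s1^2 = 13 * 19.37 = 251.81
(n2-1)*s2^2 = 27 * 78.47 = 2118.69
numerator = 251.81 + 2118.69 = 2370.5
n1+n2-2 = 40
sp^2 = 2370.5 / 40 = 59.2625

59.2625


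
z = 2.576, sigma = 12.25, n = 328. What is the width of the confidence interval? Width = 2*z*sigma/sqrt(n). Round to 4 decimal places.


width = 2*z*sigma/sqrt(n)
2*z*sigma = 2 * 2.576 * 12.25 = 63.112
sqrt(328) ≈ 18.110770
width = 63.112 / 18.110770 ≈ 3.484777

3.4848


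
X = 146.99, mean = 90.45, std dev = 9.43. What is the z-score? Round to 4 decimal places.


z = (X - mu) / sigma
X - mu = 146.99 - 90.45 = 56.54
z = 56.54 / 9.43 = 5654/943 ≈ 5.995758

5.9958


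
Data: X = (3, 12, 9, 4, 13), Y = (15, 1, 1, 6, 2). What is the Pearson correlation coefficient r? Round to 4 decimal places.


r = sum((xi-xbar)(yi-ybar)) / sqrt(sum((xi-xbar)^2) * sum((yi-ybar)^2))
n = 5, xbar = 41/5 = 8.2, ybar = 25/5 = 5
Sxy = sum((xi-xbar)(yi-ybar)) = -89
Sxx = sum((xi-xbar)^2) = 82.8
Syy = sum((yi-ybar)^2) = 142
sqrt(Sxx*Syy) ≈ 108.432467
r = Sxy / sqrt(Sxx*Syy) = -89 / 108.432467 ≈ -0.820787

-0.8208


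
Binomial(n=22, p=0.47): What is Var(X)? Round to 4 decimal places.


Var = n*p*(1-p) = 22 * 0.47 * 0.53 = 5.4802

5.4802


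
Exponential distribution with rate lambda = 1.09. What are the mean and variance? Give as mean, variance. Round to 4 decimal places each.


mean = 1/lam, var = 1/lam^2
mean = 1 / 1.09 = 100/109 ≈ 0.917431
lam^2 = 1.09^2 = 1.1881
var = 1 / 1.1881 ≈ 0.841680

0.9174, 0.8417


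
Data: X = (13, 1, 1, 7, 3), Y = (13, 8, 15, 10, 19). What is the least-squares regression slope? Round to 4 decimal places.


b = sum((xi-xbar)(yi-ybar)) / sum((xi-xbar)^2)
n = 5, xbar = 25/5 = 5, ybar = 65/5 = 13
Sxy = sum((xi-xbar)(yi-ybar)) = -6
Sxx = sum((xi-xbar)^2) = 104
b = Sxy / Sxx = -3/52 ≈ -0.057692

-0.0577


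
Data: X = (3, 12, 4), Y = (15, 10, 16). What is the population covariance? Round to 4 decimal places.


Cov = (1/n)*sum((xi-xbar)(yi-ybar))
n = 3, xbar = 19/3 ≈ 6.333333, ybar = 41/3 ≈ 13.666667
sum((xi-xbar)(yi-ybar)) = -92/3 ≈ -30.666667
Cov = -30.666667 / 3 = -92/9 ≈ -10.222222

-10.2222


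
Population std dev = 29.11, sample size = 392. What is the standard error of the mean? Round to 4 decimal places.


SE = sigma / sqrt(n)
sqrt(392) ≈ 19.798990
SE = 29.11 / 19.798990 ≈ 1.470277

1.4703


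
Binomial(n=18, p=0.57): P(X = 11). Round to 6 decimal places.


P = C(n,k) * p^k * (1-p)^(n-k)
C(18,11) = 31824
p^k = 0.57^11 ≈ 0.002063590
(1-p)^(n-k) = 0.43^7 ≈ 0.002718186
P = 31824 * 0.002063590 * 0.002718186 ≈ 0.178508

0.178508


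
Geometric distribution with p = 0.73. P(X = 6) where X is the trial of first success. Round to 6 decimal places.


P = (1-p)^(k-1) * p
(1-p)^(k-1) = 0.27^5 ≈ 0.001434891
P = 0.001434891 * 0.73 ≈ 0.001047470

0.001047


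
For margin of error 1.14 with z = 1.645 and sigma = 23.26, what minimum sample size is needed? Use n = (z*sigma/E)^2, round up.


z*sigma/E = 1.645 * 23.26 / 1.14 ≈ 33.563772
(z*sigma/E)^2 ≈ 1126.526786
round up: n = 1127

1127


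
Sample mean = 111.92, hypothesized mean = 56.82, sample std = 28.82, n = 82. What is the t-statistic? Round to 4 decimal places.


t = (xbar - mu0) / (s/sqrt(n))
xbar - mu0 = 111.92 - 56.82 = 55.1
sqrt(82) ≈ 9.05538514
s/sqrt(n) = 28.82 / 9.05538514 ≈ 3.18263658
t = 55.1 / 3.18263658 ≈ 17.312690

17.3127


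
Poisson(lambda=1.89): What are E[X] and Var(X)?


E[X] = Var(X) = lambda = 1.89

1.89, 1.89


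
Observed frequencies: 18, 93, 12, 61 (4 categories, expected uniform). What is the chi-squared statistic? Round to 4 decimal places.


chi2 = sum((O-E)^2/E), E = total/4
total = 184, E = 184/4 = 46
(18 - 46)^2 / 46 = 784 / 46 = 392/23 ≈ 17.043478
(93 - 46)^2 / 46 = 2209 / 46 = 2209/46 ≈ 48.021739
(12 - 46)^2 / 46 = 1156 / 46 = 578/23 ≈ 25.130435
(61 - 46)^2 / 46 = 225 / 46 = 225/46 ≈ 4.891304
chi2 = 2187/23 ≈ 95.086957

95.0870


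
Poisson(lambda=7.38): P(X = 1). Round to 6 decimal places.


P = e^(-lam) * lam^k / k!
e^(-7.38) ≈ 0.0006236009
lam^k = 7.38^1 = 7.38
k! = 1! = 1
P = 0.0006236009 * 7.38 / 1 ≈ 0.004602

0.004602


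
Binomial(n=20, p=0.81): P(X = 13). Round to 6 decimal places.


P = C(n,k) * p^k * (1-p)^(n-k)
C(20,13) = 77520
p^k = 0.81^13 ≈ 0.06461082
(1-p)^(n-k) = 0.19^7 ≈ 0.000008938717
P = 77520 * 0.06461082 * 0.000008938717 ≈ 0.044771

0.044771


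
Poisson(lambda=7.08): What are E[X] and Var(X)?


E[X] = Var(X) = lambda = 7.08

7.08, 7.08


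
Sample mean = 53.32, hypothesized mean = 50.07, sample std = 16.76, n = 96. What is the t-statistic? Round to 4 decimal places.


t = (xbar - mu0) / (s/sqrt(n))
xbar - mu0 = 53.32 - 50.07 = 3.25
sqrt(96) ≈ 9.79795897
s/sqrt(n) = 16.76 / 9.79795897 ≈ 1.71056034
t = 3.25 / 1.71056034 ≈ 1.899962

1.9000


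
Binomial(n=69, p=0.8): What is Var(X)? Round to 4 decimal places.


Var = n*p*(1-p) = 69 * 0.8 * 0.2 = 11.04

11.0400


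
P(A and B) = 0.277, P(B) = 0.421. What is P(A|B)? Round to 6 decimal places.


P(A|B) = P(A and B) / P(B) = 0.277 / 0.421 = 277/421 ≈ 0.65795724

0.657957


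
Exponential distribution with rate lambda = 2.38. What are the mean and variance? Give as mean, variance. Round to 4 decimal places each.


mean = 1/lam, var = 1/lam^2
mean = 1 / 2.38 = 50/119 ≈ 0.420168
lam^2 = 2.38^2 = 5.6644
var = 1 / 5.6644 ≈ 0.176541

0.4202, 0.1765


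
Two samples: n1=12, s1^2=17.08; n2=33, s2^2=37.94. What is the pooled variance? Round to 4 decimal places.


sp^2 = ((n1-1)*s1^2 + (n2-1)*s2^2)/(n1+n2-2)
(n1-1)*s1^2 = 11 * 17.08 = 187.88
(n2-1)*s2^2 = 32 * 37.94 = 1214.08
numerator = 187.88 + 1214.08 = 1401.96
n1+n2-2 = 43
sp^2 = 1401.96 / 43 = 35049/1075 ≈ 32.603721

32.6037


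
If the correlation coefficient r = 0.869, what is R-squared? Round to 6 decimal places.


R^2 = r^2 = (0.869)^2 = 0.755161

0.755161


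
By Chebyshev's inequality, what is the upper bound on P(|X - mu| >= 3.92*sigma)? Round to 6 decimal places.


P <= 1/k^2
k^2 = 3.92^2 = 15.3664
1/k^2 = 1 / 15.3664 = 625/9604 ≈ 0.06507705

0.065077


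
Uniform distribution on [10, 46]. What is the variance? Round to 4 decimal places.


Var = (b-a)^2 / 12
(b-a)^2 = (46 - 10)^2 = 1296
Var = 1296/12 = 108

108.0000


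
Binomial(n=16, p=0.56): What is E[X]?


E[X] = n*p = 16 * 0.56 = 8.96

8.96


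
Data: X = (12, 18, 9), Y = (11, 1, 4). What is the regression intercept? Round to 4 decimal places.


a = ybar - b*xbar, where b = sum((xi-xbar)(yi-ybar)) / sum((xi-xbar)^2)
n = 3, xbar = 39/3 = 13, ybar = 16/3 ≈ 5.333333
Sxy = sum((xi-xbar)(yi-ybar)) = -22
Sxx = sum((xi-xbar)^2) = 42
b = Sxy / Sxx = -11/21 ≈ -0.523810
a = 5.333333 - (-0.523810) * 13 = 85/7 ≈ 12.142857

12.1429


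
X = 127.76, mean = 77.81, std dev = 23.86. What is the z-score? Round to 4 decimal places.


z = (X - mu) / sigma
X - mu = 127.76 - 77.81 = 49.95
z = 49.95 / 23.86 = 4995/2386 ≈ 2.093462

2.0935


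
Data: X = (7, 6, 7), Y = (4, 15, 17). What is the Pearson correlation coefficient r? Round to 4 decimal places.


r = sum((xi-xbar)(yi-ybar)) / sqrt(sum((xi-xbar)^2) * sum((yi-ybar)^2))
n = 3, xbar = 20/3 ≈ 6.666667, ybar = 36/3 = 12
Sxy = sum((xi-xbar)(yi-ybar)) = -3
Sxx = sum((xi-xbar)^2) = 2/3 ≈ 0.666667
Syy = sum((yi-ybar)^2) = 98
sqrt(Sxx*Syy) ≈ 8.082904
r = Sxy / sqrt(Sxx*Syy) = -3 / 8.082904 ≈ -0.371154

-0.3712


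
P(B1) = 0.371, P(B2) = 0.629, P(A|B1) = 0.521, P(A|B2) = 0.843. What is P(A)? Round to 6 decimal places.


P(A) = P(A|B1)*P(B1) + P(A|B2)*P(B2)
P(A|B1)*P(B1) = 0.521 * 0.371 = 0.193291
P(A|B2)*P(B2) = 0.843 * 0.629 = 0.530247
P(A) = 0.193291 + 0.530247 = 0.723538

0.723538


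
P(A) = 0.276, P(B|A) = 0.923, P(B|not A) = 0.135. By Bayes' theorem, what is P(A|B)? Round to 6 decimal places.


P(A|B) = P(B|A)*P(A) / P(B), P(B) = P(B|A)*P(A) + P(B|not A)*P(not A)
P(B|A)*P(A) = 0.923 * 0.276 = 0.254748
P(B|not A)*P(not A) = 0.135 * 0.724 = 0.09774
P(B) = 0.254748 + 0.09774 = 0.352488
P(A|B) = 0.254748 / 0.352488 ≈ 0.72271396

0.722714


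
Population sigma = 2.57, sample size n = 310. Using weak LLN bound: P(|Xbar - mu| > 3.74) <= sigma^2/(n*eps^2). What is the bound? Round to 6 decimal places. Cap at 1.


bound = min(1, sigma^2/(n*eps^2))
sigma^2 = 2.57^2 = 6.6049
n*eps^2 = 310 * 3.74^2 = 310 * 13.9876 = 4336.156
sigma^2/(n*eps^2) = 6.6049 / 4336.156 ≈ 0.00152322

0.001523


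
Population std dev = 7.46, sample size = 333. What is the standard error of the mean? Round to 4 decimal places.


SE = sigma / sqrt(n)
sqrt(333) ≈ 18.248288
SE = 7.46 / 18.248288 ≈ 0.408805

0.4088


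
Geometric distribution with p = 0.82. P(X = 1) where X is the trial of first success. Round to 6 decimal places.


P = (1-p)^(k-1) * p
(1-p)^(k-1) = 0.18^0 = 1
P = 1 * 0.82 = 0.82

0.820000


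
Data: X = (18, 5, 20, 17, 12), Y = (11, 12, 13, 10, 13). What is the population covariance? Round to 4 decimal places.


Cov = (1/n)*sum((xi-xbar)(yi-ybar))
n = 5, xbar = 72/5 = 14.4, ybar = 59/5 = 11.8
sum((xi-xbar)(yi-ybar)) = -5.6
Cov = -5.6 / 5 = -1.12

-1.1200


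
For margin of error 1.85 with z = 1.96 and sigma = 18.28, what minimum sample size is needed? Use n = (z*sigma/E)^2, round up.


z*sigma/E = 1.96 * 18.28 / 1.85 = 89572/4625 ≈ 19.366919
(z*sigma/E)^2 ≈ 375.077548
round up: n = 376

376


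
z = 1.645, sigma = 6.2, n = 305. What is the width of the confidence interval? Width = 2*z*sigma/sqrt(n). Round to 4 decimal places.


width = 2*z*sigma/sqrt(n)
2*z*sigma = 2 * 1.645 * 6.2 = 20.398
sqrt(305) ≈ 17.464249
width = 20.398 / 17.464249 ≈ 1.167986

1.1680


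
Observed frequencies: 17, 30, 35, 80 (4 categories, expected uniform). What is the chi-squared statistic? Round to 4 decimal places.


chi2 = sum((O-E)^2/E), E = total/4
total = 162, E = 162/4 = 40.5
(17 - 40.5)^2 / 40.5 = 552.25 / 40.5 = 2209/162 ≈ 13.635802
(30 - 40.5)^2 / 40.5 = 110.25 / 40.5 = 49/18 ≈ 2.722222
(35 - 40.5)^2 / 40.5 = 30.25 / 40.5 = 121/162 ≈ 0.746914
(80 - 40.5)^2 / 40.5 = 1560.25 / 40.5 = 6241/162 ≈ 38.524691
chi2 = 1502/27 ≈ 55.629630

55.6296


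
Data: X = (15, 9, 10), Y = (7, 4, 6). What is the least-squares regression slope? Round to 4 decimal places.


b = sum((xi-xbar)(yi-ybar)) / sum((xi-xbar)^2)
n = 3, xbar = 34/3 ≈ 11.333333, ybar = 17/3 ≈ 5.666667
Sxy = sum((xi-xbar)(yi-ybar)) = 25/3 ≈ 8.333333
Sxx = sum((xi-xbar)^2) = 62/3 ≈ 20.666667
b = Sxy / Sxx = 25/62 ≈ 0.403226

0.4032


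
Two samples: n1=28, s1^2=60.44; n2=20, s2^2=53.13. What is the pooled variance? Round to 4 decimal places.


sp^2 = ((n1-1)*s1^2 + (n2-1)*s2^2)/(n1+n2-2)
(n1-1)*s1^2 = 27 * 60.44 = 1631.88
(n2-1)*s2^2 = 19 * 53.13 = 1009.47
numerator = 1631.88 + 1009.47 = 2641.35
n1+n2-2 = 46
sp^2 = 2641.35 / 46 = 52827/920 ≈ 57.420652

57.4207


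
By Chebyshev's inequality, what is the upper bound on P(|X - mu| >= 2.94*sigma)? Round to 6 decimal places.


P <= 1/k^2
k^2 = 2.94^2 = 8.6436
1/k^2 = 1 / 8.6436 ≈ 0.11569254

0.115693


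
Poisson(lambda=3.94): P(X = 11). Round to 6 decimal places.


P = e^(-lam) * lam^k / k!
e^(-3.94) ≈ 0.01944821
lam^k = 3.94^11 ≈ 3551881.270396
k! = 11! = 39916800
P = 0.01944821 * 3551881.270396 / 39916800 ≈ 0.001731

0.001731


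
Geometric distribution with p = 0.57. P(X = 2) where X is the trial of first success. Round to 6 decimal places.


P = (1-p)^(k-1) * p
(1-p)^(k-1) = 0.43^1 = 0.43
P = 0.43 * 0.57 = 0.2451

0.245100


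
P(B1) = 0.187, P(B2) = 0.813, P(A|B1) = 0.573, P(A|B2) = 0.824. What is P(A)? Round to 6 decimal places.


P(A) = P(A|B1)*P(B1) + P(A|B2)*P(B2)
P(A|B1)*P(B1) = 0.573 * 0.187 = 0.107151
P(A|B2)*P(B2) = 0.824 * 0.813 = 0.669912
P(A) = 0.107151 + 0.669912 = 0.777063

0.777063


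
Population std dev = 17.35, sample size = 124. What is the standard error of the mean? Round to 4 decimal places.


SE = sigma / sqrt(n)
sqrt(124) ≈ 11.135529
SE = 17.35 / 11.135529 ≈ 1.558076

1.5581


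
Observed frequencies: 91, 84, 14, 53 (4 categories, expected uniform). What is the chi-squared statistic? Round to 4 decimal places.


chi2 = sum((O-E)^2/E), E = total/4
total = 242, E = 242/4 = 60.5
(91 - 60.5)^2 / 60.5 = 930.25 / 60.5 = 3721/242 ≈ 15.376033
(84 - 60.5)^2 / 60.5 = 552.25 / 60.5 = 2209/242 ≈ 9.128099
(14 - 60.5)^2 / 60.5 = 2162.25 / 60.5 = 8649/242 ≈ 35.739669
(53 - 60.5)^2 / 60.5 = 56.25 / 60.5 = 225/242 ≈ 0.929752
chi2 = 7402/121 ≈ 61.173554

61.1736


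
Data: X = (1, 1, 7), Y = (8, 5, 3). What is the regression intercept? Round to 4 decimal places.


a = ybar - b*xbar, where b = sum((xi-xbar)(yi-ybar)) / sum((xi-xbar)^2)
n = 3, xbar = 9/3 = 3, ybar = 16/3 ≈ 5.333333
Sxy = sum((xi-xbar)(yi-ybar)) = -14
Sxx = sum((xi-xbar)^2) = 24
b = Sxy / Sxx = -7/12 ≈ -0.583333
a = 5.333333 - (-0.583333) * 3 = 85/12 ≈ 7.083333

7.0833


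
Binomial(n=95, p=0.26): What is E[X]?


E[X] = n*p = 95 * 0.26 = 24.7

24.7


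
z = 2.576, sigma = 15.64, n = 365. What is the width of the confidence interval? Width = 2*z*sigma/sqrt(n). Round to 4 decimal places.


width = 2*z*sigma/sqrt(n)
2*z*sigma = 2 * 2.576 * 15.64 = 80.57728
sqrt(365) ≈ 19.104973
width = 80.57728 / 19.104973 ≈ 4.217608

4.2176


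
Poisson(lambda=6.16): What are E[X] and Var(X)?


E[X] = Var(X) = lambda = 6.16

6.16, 6.16


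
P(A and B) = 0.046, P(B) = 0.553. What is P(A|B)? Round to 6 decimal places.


P(A|B) = P(A and B) / P(B) = 0.046 / 0.553 = 46/553 ≈ 0.08318264

0.083183


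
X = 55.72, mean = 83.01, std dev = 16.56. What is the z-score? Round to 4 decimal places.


z = (X - mu) / sigma
X - mu = 55.72 - 83.01 = -27.29
z = -27.29 / 16.56 = -2729/1656 ≈ -1.647947

-1.6479


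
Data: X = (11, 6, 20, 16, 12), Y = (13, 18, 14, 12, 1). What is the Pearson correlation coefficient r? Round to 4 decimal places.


r = sum((xi-xbar)(yi-ybar)) / sqrt(sum((xi-xbar)^2) * sum((yi-ybar)^2))
n = 5, xbar = 65/5 = 13, ybar = 58/5 = 11.6
Sxy = sum((xi-xbar)(yi-ybar)) = -19
Sxx = sum((xi-xbar)^2) = 112
Syy = sum((yi-ybar)^2) = 161.2
sqrt(Sxx*Syy) ≈ 134.366663
r = Sxy / sqrt(Sxx*Syy) = -19 / 134.366663 ≈ -0.141404

-0.1414


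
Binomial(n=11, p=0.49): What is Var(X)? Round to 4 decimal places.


Var = n*p*(1-p) = 11 * 0.49 * 0.51 = 2.7489

2.7489


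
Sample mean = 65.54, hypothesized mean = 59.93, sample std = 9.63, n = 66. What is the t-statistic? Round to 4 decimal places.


t = (xbar - mu0) / (s/sqrt(n))
xbar - mu0 = 65.54 - 59.93 = 5.61
sqrt(66) ≈ 8.12403840
s/sqrt(n) = 9.63 / 8.12403840 ≈ 1.18537106
t = 5.61 / 1.18537106 ≈ 4.732695

4.7327


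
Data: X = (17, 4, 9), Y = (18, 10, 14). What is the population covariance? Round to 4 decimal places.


Cov = (1/n)*sum((xi-xbar)(yi-ybar))
n = 3, xbar = 30/3 = 10, ybar = 42/3 = 14
sum((xi-xbar)(yi-ybar)) = 52
Cov = 52 / 3 = 52/3 ≈ 17.333333

17.3333


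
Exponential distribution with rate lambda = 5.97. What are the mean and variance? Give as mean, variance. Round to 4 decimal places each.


mean = 1/lam, var = 1/lam^2
mean = 1 / 5.97 = 100/597 ≈ 0.167504
lam^2 = 5.97^2 = 35.6409
var = 1 / 35.6409 ≈ 0.028058

0.1675, 0.0281


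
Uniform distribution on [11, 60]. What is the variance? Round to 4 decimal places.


Var = (b-a)^2 / 12
(b-a)^2 = (60 - 11)^2 = 2401
Var = 2401/12 ≈ 200.083333

200.0833


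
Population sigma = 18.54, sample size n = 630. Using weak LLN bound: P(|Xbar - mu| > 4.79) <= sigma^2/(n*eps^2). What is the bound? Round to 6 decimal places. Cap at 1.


bound = min(1, sigma^2/(n*eps^2))
sigma^2 = 18.54^2 = 343.7316
n*eps^2 = 630 * 4.79^2 = 630 * 22.9441 = 14454.783
sigma^2/(n*eps^2) = 343.7316 / 14454.783 ≈ 0.02377978

0.023780


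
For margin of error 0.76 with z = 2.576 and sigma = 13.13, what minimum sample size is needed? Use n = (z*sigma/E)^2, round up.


z*sigma/E = 2.576 * 13.13 / 0.76 = 211393/4750 ≈ 44.503789
(z*sigma/E)^2 ≈ 1980.587278
round up: n = 1981

1981


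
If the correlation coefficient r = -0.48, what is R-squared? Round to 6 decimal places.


R^2 = r^2 = (-0.48)^2 = 0.2304

0.230400


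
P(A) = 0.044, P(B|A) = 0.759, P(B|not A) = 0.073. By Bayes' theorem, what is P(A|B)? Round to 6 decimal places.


P(A|B) = P(B|A)*P(A) / P(B), P(B) = P(B|A)*P(A) + P(B|not A)*P(not A)
P(B|A)*P(A) = 0.759 * 0.044 = 0.033396
P(B|not A)*P(not A) = 0.073 * 0.956 = 0.069788
P(B) = 0.033396 + 0.069788 = 0.103184
P(A|B) = 0.033396 / 0.103184 ≈ 0.32365483

0.323655


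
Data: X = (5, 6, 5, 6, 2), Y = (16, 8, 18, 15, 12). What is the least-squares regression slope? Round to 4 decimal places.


b = sum((xi-xbar)(yi-ybar)) / sum((xi-xbar)^2)
n = 5, xbar = 24/5 = 4.8, ybar = 69/5 = 13.8
Sxy = sum((xi-xbar)(yi-ybar)) = 0.8
Sxx = sum((xi-xbar)^2) = 10.8
b = Sxy / Sxx = 2/27 ≈ 0.074074

0.0741


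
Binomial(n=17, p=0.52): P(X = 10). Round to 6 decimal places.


P = C(n,k) * p^k * (1-p)^(n-k)
C(17,10) = 19448
p^k = 0.52^10 ≈ 0.001445551
(1-p)^(n-k) = 0.48^7 ≈ 0.005870683
P = 19448 * 0.001445551 * 0.005870683 ≈ 0.165043

0.165043


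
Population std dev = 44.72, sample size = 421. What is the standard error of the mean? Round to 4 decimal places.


SE = sigma / sqrt(n)
sqrt(421) ≈ 20.518285
SE = 44.72 / 20.518285 ≈ 2.179519

2.1795


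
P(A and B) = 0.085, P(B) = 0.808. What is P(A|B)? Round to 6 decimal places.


P(A|B) = P(A and B) / P(B) = 0.085 / 0.808 = 85/808 ≈ 0.10519802

0.105198


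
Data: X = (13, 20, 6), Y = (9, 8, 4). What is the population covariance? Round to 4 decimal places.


Cov = (1/n)*sum((xi-xbar)(yi-ybar))
n = 3, xbar = 39/3 = 13, ybar = 21/3 = 7
sum((xi-xbar)(yi-ybar)) = 28
Cov = 28 / 3 = 28/3 ≈ 9.333333

9.3333


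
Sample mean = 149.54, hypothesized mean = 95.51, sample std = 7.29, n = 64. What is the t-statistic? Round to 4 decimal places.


t = (xbar - mu0) / (s/sqrt(n))
xbar - mu0 = 149.54 - 95.51 = 54.03
sqrt(64) = 8
s/sqrt(n) = 7.29 / 8 = 0.91125
t = 54.03 / 0.91125 = 14408/243 ≈ 59.292181

59.2922


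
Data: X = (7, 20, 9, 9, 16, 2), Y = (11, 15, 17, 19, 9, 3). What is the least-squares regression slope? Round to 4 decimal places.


b = sum((xi-xbar)(yi-ybar)) / sum((xi-xbar)^2)
n = 6, xbar = 63/6 = 10.5, ybar = 74/6 = 37/3 ≈ 12.333333
Sxy = sum((xi-xbar)(yi-ybar)) = 74
Sxx = sum((xi-xbar)^2) = 209.5
b = Sxy / Sxx = 148/419 ≈ 0.353222

0.3532


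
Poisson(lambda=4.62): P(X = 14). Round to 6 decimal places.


P = e^(-lam) * lam^k / k!
e^(-4.62) ≈ 0.009852796
lam^k = 4.62^14 ≈ 2018309004.545886
k! = 14! = 87178291200
P = 0.009852796 * 2018309004.545886 / 87178291200 ≈ 0.000228

0.000228


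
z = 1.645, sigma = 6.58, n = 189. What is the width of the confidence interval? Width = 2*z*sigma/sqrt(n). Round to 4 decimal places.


width = 2*z*sigma/sqrt(n)
2*z*sigma = 2 * 1.645 * 6.58 = 21.6482
sqrt(189) ≈ 13.747727
width = 21.6482 / 13.747727 ≈ 1.574675

1.5747


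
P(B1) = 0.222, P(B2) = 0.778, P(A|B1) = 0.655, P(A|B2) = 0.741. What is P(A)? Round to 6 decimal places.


P(A) = P(A|B1)*P(B1) + P(A|B2)*P(B2)
P(A|B1)*P(B1) = 0.655 * 0.222 = 0.14541
P(A|B2)*P(B2) = 0.741 * 0.778 = 0.576498
P(A) = 0.14541 + 0.576498 = 0.721908

0.721908


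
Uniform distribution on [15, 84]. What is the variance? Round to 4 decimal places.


Var = (b-a)^2 / 12
(b-a)^2 = (84 - 15)^2 = 4761
Var = 4761/12 = 396.75

396.7500


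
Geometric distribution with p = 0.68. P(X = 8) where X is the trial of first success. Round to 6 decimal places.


P = (1-p)^(k-1) * p
(1-p)^(k-1) = 0.32^7 ≈ 0.0003435974
P = 0.0003435974 * 0.68 ≈ 0.0002336462

0.000234


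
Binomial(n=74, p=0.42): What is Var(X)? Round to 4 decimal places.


Var = n*p*(1-p) = 74 * 0.42 * 0.58 = 18.0264

18.0264


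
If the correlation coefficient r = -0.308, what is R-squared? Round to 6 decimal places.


R^2 = r^2 = (-0.308)^2 = 0.094864

0.094864


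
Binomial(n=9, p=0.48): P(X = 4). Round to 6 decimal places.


P = C(n,k) * p^k * (1-p)^(n-k)
C(9,4) = 126
p^k = 0.48^4 = 0.05308416
(1-p)^(n-k) = 0.52^5 ≈ 0.03802040
P = 126 * 0.05308416 * 0.03802040 ≈ 0.254303

0.254303


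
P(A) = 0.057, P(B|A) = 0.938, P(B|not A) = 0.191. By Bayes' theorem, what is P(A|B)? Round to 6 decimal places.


P(A|B) = P(B|A)*P(A) / P(B), P(B) = P(B|A)*P(A) + P(B|not A)*P(not A)
P(B|A)*P(A) = 0.938 * 0.057 = 0.053466
P(B|not A)*P(not A) = 0.191 * 0.943 = 0.180113
P(B) = 0.053466 + 0.180113 = 0.233579
P(A|B) = 0.053466 / 0.233579 ≈ 0.22889900

0.228899


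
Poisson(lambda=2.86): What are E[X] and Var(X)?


E[X] = Var(X) = lambda = 2.86

2.86, 2.86


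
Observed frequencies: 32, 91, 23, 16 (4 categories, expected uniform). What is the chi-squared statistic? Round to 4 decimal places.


chi2 = sum((O-E)^2/E), E = total/4
total = 162, E = 162/4 = 40.5
(32 - 40.5)^2 / 40.5 = 72.25 / 40.5 = 289/162 ≈ 1.783951
(91 - 40.5)^2 / 40.5 = 2550.25 / 40.5 = 10201/162 ≈ 62.969136
(23 - 40.5)^2 / 40.5 = 306.25 / 40.5 = 1225/162 ≈ 7.561728
(16 - 40.5)^2 / 40.5 = 600.25 / 40.5 = 2401/162 ≈ 14.820988
chi2 = 7058/81 ≈ 87.135802

87.1358


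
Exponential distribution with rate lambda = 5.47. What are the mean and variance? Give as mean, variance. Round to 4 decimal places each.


mean = 1/lam, var = 1/lam^2
mean = 1 / 5.47 = 100/547 ≈ 0.182815
lam^2 = 5.47^2 = 29.9209
var = 1 / 29.9209 ≈ 0.033421

0.1828, 0.0334


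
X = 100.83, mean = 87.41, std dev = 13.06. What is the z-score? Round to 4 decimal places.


z = (X - mu) / sigma
X - mu = 100.83 - 87.41 = 13.42
z = 13.42 / 13.06 = 671/653 ≈ 1.027565

1.0276


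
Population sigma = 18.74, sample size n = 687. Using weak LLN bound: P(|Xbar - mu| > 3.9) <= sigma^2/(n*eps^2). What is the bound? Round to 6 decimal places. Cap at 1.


bound = min(1, sigma^2/(n*eps^2))
sigma^2 = 18.74^2 = 351.1876
n*eps^2 = 687 * 3.9^2 = 687 * 15.21 = 10449.27
sigma^2/(n*eps^2) = 351.1876 / 10449.27 ≈ 0.03360882

0.033609


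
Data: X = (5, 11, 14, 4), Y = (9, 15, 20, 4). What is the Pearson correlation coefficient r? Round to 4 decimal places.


r = sum((xi-xbar)(yi-ybar)) / sqrt(sum((xi-xbar)^2) * sum((yi-ybar)^2))
n = 4, xbar = 34/4 = 8.5, ybar = 48/4 = 12
Sxy = sum((xi-xbar)(yi-ybar)) = 98
Sxx = sum((xi-xbar)^2) = 69
Syy = sum((yi-ybar)^2) = 146
sqrt(Sxx*Syy) ≈ 100.369318
r = Sxy / sqrt(Sxx*Syy) = 98 / 100.369318 ≈ 0.976394

0.9764


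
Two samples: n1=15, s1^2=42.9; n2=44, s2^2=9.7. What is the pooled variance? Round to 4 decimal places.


sp^2 = ((n1-1)*s1^2 + (n2-1)*s2^2)/(n1+n2-2)
(n1-1)*s1^2 = 14 * 42.9 = 600.6
(n2-1)*s2^2 = 43 * 9.7 = 417.1
numerator = 600.6 + 417.1 = 1017.7
n1+n2-2 = 57
sp^2 = 1017.7 / 57 = 10177/570 ≈ 17.854386

17.8544


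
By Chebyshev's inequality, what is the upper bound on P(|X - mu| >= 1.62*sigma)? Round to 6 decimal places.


P <= 1/k^2
k^2 = 1.62^2 = 2.6244
1/k^2 = 1 / 2.6244 = 2500/6561 ≈ 0.38103948

0.381039


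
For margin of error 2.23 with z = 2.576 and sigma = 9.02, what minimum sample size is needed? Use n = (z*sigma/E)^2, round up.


z*sigma/E = 2.576 * 9.02 / 2.23 ≈ 10.419516
(z*sigma/E)^2 ≈ 108.566307
round up: n = 109

109


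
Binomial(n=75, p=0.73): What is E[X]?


E[X] = n*p = 75 * 0.73 = 54.75

54.75


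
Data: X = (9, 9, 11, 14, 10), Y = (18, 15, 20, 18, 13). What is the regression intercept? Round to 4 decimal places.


a = ybar - b*xbar, where b = sum((xi-xbar)(yi-ybar)) / sum((xi-xbar)^2)
n = 5, xbar = 53/5 = 10.6, ybar = 84/5 = 16.8
Sxy = sum((xi-xbar)(yi-ybar)) = 8.6
Sxx = sum((xi-xbar)^2) = 17.2
b = Sxy / Sxx = 0.5
a = 16.8 - 0.5 * 10.6 = 11.5

11.5000


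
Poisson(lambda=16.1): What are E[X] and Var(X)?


E[X] = Var(X) = lambda = 16.1

16.1, 16.1


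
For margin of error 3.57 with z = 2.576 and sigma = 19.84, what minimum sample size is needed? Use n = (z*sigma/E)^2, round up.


z*sigma/E = 2.576 * 19.84 / 3.57 = 91264/6375 ≈ 14.315922
(z*sigma/E)^2 ≈ 204.945610
round up: n = 205

205


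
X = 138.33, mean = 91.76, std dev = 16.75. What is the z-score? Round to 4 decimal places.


z = (X - mu) / sigma
X - mu = 138.33 - 91.76 = 46.57
z = 46.57 / 16.75 = 4657/1675 ≈ 2.780299

2.7803


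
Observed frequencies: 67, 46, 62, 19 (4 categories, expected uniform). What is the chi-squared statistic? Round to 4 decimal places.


chi2 = sum((O-E)^2/E), E = total/4
total = 194, E = 194/4 = 48.5
(67 - 48.5)^2 / 48.5 = 342.25 / 48.5 = 1369/194 ≈ 7.056701
(46 - 48.5)^2 / 48.5 = 6.25 / 48.5 = 25/194 ≈ 0.128866
(62 - 48.5)^2 / 48.5 = 182.25 / 48.5 = 729/194 ≈ 3.757732
(19 - 48.5)^2 / 48.5 = 870.25 / 48.5 = 3481/194 ≈ 17.943299
chi2 = 2802/97 ≈ 28.886598

28.8866


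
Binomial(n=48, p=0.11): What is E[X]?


E[X] = n*p = 48 * 0.11 = 5.28

5.28


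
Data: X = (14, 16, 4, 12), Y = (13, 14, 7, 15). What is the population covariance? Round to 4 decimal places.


Cov = (1/n)*sum((xi-xbar)(yi-ybar))
n = 4, xbar = 46/4 = 11.5, ybar = 49/4 = 12.25
sum((xi-xbar)(yi-ybar)) = 50.5
Cov = 50.5 / 4 = 12.625

12.6250


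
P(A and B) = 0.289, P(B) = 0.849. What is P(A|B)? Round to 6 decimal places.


P(A|B) = P(A and B) / P(B) = 0.289 / 0.849 = 289/849 ≈ 0.34040047

0.340400


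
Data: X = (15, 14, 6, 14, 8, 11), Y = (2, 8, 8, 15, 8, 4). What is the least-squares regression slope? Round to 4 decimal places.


b = sum((xi-xbar)(yi-ybar)) / sum((xi-xbar)^2)
n = 6, xbar = 68/6 = 34/3 ≈ 11.333333, ybar = 45/6 = 7.5
Sxy = sum((xi-xbar)(yi-ybar)) = -2
Sxx = sum((xi-xbar)^2) = 202/3 ≈ 67.333333
b = Sxy / Sxx = -3/101 ≈ -0.029703

-0.0297


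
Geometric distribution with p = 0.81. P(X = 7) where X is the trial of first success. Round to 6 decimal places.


P = (1-p)^(k-1) * p
(1-p)^(k-1) = 0.19^6 ≈ 0.00004704588
P = 0.00004704588 * 0.81 ≈ 0.00003810716

0.000038


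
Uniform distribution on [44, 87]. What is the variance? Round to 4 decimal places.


Var = (b-a)^2 / 12
(b-a)^2 = (87 - 44)^2 = 1849
Var = 1849/12 ≈ 154.083333

154.0833


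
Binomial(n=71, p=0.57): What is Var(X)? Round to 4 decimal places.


Var = n*p*(1-p) = 71 * 0.57 * 0.43 = 17.4021

17.4021


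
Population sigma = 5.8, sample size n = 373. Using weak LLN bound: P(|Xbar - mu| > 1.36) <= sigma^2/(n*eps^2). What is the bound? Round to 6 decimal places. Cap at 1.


bound = min(1, sigma^2/(n*eps^2))
sigma^2 = 5.8^2 = 33.64
n*eps^2 = 373 * 1.36^2 = 373 * 1.8496 = 689.9008
sigma^2/(n*eps^2) = 33.64 / 689.9008 ≈ 0.04876063

0.048761


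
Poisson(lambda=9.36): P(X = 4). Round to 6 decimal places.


P = e^(-lam) * lam^k / k!
e^(-9.36) ≈ 0.00008610010
lam^k = 9.36^4 ≈ 7675.442012
k! = 4! = 24
P = 0.00008610010 * 7675.442012 / 24 ≈ 0.027536

0.027536


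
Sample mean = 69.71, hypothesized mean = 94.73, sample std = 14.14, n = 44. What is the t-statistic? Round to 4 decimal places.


t = (xbar - mu0) / (s/sqrt(n))
xbar - mu0 = 69.71 - 94.73 = -25.02
sqrt(44) ≈ 6.63324958
s/sqrt(n) = 14.14 / 6.63324958 ≈ 2.13168521
t = -25.02 / 2.13168521 ≈ -11.737193

-11.7372
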